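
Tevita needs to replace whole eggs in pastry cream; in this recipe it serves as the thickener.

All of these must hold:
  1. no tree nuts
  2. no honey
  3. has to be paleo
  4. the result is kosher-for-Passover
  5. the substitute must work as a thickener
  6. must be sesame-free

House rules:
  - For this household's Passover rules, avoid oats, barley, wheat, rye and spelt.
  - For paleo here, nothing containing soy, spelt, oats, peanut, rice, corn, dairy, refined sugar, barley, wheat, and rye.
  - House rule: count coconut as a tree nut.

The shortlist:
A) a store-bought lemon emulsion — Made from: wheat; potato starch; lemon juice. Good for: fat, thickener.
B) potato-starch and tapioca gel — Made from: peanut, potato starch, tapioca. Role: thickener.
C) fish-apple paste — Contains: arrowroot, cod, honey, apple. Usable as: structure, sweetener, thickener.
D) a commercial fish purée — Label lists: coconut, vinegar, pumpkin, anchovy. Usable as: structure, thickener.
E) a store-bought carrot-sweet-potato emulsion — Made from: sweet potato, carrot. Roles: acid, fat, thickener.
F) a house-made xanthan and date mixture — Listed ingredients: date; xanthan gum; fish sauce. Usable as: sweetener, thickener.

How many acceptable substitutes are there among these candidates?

2

A: has wheat, so not kosher-for-Passover; has wheat, so not paleo — reject
B: has peanut, so not paleo — out
C: has honey, so not honey-free — out
D: has coconut, so not tree-nut-free — no
E: tree-nut-free, no honey — OK
F: every rule checks out — valid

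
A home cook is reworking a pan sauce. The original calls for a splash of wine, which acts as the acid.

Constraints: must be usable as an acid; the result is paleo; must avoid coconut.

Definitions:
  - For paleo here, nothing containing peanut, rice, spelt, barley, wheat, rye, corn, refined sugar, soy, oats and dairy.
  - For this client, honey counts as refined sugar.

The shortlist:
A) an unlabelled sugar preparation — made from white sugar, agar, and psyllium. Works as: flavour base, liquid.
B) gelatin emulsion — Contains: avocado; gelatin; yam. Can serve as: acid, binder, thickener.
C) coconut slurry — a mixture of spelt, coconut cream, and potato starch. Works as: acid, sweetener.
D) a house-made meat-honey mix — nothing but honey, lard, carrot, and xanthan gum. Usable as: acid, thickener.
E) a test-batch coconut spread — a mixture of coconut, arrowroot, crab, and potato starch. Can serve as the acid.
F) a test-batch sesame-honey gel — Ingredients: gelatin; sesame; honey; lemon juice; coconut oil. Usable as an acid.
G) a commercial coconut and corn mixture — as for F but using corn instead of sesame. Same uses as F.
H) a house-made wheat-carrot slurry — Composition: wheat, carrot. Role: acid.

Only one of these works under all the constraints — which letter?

A: not usable as an acid; has white sugar, so not paleo — reject
B: paleo, no coconut — valid
C: has spelt, so not paleo; has coconut cream, so not coconut-free — out
D: has honey, so not paleo — out
E: has coconut, so not coconut-free — no
F: has honey, so not paleo; has coconut oil, so not coconut-free — reject
G: has corn, so not paleo; has coconut oil, so not coconut-free — reject
H: has wheat, so not paleo — reject

B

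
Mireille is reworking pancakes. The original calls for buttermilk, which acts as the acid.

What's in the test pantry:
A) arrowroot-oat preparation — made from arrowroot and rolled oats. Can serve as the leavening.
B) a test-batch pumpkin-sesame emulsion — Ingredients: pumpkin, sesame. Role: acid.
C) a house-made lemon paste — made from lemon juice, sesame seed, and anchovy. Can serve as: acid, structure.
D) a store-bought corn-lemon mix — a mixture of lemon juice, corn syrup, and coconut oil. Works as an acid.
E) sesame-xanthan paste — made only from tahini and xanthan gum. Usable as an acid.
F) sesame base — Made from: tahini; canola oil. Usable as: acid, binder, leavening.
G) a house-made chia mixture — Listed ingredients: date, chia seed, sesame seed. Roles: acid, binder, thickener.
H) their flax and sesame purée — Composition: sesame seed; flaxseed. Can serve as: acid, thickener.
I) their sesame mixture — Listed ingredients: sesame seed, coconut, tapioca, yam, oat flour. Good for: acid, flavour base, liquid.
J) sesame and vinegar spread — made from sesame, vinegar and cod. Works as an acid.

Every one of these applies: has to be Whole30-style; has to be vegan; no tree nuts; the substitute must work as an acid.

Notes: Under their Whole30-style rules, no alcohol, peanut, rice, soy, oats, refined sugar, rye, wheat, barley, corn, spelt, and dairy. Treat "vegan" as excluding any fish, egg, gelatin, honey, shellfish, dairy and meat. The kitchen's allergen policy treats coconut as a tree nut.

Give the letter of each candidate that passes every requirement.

A: not usable as an acid; has rolled oats, so not Whole30-style — no
B: only sesame and pumpkin; none excluded — keep
C: has anchovy, so not vegan — reject
D: has corn syrup, so not Whole30-style; has coconut oil, so not tree-nut-free — reject
E: only tahini and xanthan gum; none excluded — keep
F: only tahini and canola oil; none excluded — valid
G: Whole30-style, tree-nut-free — valid
H: only sesame seed and flaxseed; none excluded — OK
I: has oat flour, so not Whole30-style; has coconut, so not tree-nut-free — reject
J: has cod, so not vegan — out

B, E, F, G, H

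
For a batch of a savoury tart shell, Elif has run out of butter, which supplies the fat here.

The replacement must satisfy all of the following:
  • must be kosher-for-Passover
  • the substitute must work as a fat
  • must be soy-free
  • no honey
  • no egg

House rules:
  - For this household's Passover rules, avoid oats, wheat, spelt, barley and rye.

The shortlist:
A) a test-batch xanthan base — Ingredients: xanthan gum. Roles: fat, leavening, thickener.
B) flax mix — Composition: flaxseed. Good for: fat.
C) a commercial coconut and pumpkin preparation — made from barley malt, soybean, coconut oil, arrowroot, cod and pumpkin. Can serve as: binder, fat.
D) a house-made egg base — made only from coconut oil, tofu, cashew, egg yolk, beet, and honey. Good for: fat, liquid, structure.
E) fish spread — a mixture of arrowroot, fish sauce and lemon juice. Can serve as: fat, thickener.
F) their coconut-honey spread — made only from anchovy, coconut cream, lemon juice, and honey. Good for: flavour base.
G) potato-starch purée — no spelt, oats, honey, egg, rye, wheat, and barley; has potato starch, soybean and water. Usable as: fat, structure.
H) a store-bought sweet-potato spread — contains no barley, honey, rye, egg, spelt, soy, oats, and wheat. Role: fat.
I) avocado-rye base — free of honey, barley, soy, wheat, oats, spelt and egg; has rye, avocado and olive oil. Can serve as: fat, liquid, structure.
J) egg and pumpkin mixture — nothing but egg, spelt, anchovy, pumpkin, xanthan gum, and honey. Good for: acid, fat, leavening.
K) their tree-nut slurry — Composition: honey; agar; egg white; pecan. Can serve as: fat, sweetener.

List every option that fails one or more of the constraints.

A: every rule checks out — keep
B: every rule checks out — OK
C: has barley malt, so not kosher-for-Passover; has soybean, so not soy-free — out
D: has egg yolk, so not egg-free; has honey, so not honey-free (and 1 more) — no
E: only fish sauce, lemon juice and arrowroot; none excluded — keep
F: not usable as a fat; has honey, so not honey-free — no
G: has soybean, so not soy-free — no
H: every rule checks out — OK
I: has rye, so not kosher-for-Passover — out
J: has spelt, so not kosher-for-Passover; has egg, so not egg-free (and 1 more) — out
K: has egg white, so not egg-free; has honey, so not honey-free — no

C, D, F, G, I, J, K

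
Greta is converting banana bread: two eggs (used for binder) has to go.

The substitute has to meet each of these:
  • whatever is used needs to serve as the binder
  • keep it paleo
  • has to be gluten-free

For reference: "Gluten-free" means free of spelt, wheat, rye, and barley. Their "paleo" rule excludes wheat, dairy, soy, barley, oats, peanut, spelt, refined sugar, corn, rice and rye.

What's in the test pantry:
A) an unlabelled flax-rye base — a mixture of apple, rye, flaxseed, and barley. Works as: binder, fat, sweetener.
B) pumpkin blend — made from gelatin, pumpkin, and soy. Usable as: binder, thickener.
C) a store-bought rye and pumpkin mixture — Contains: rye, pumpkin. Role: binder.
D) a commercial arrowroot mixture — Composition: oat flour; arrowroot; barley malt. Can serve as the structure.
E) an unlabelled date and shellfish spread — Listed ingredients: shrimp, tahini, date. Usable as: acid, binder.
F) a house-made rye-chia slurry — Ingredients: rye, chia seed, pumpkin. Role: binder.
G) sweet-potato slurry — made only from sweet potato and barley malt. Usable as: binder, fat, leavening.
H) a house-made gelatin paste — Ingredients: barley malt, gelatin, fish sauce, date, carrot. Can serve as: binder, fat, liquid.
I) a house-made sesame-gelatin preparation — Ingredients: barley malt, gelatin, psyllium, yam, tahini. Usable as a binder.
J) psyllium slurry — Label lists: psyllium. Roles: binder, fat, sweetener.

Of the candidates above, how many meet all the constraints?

A: has barley, so not gluten-free; has barley, so not paleo — reject
B: has soy, so not paleo — no
C: has rye, so not gluten-free; has rye, so not paleo — out
D: not usable as a binder; has barley malt, so not gluten-free (and 1 more) — reject
E: paleo, gluten-free — keep
F: has rye, so not gluten-free; has rye, so not paleo — no
G: has barley malt, so not gluten-free; has barley malt, so not paleo — out
H: has barley malt, so not gluten-free; has barley malt, so not paleo — reject
I: has barley malt, so not gluten-free; has barley malt, so not paleo — reject
J: only psyllium; none excluded — OK

2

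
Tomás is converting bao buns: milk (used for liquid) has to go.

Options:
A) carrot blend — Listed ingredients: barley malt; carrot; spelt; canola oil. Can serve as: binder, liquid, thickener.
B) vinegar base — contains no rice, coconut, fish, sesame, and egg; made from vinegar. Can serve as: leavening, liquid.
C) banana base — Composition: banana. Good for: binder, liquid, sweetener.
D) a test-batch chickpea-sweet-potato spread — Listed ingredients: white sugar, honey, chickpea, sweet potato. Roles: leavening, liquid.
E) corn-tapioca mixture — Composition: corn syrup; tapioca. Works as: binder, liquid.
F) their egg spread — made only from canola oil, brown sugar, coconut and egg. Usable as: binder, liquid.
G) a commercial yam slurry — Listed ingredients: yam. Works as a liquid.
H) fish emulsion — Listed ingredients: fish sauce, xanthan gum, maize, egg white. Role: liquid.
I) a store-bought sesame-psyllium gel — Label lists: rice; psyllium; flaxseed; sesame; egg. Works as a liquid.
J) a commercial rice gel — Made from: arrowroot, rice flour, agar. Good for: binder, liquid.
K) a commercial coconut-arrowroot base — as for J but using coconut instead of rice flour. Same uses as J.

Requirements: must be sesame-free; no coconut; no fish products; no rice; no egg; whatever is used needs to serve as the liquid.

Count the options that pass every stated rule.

A: barley malt and spelt etc. — none of it excluded — OK
B: no rice, no egg — keep
C: every rule checks out — valid
D: no rice, no sesame — OK
E: all constraints satisfied — keep
F: has coconut, so not coconut-free; has egg, so not egg-free — reject
G: no coconut, no egg — valid
H: has egg white, so not egg-free; has fish sauce, so not fish-free — no
I: has egg, so not egg-free; has sesame, so not sesame-free (and 1 more) — out
J: has rice flour, so not rice-free — no
K: has coconut, so not coconut-free — reject

6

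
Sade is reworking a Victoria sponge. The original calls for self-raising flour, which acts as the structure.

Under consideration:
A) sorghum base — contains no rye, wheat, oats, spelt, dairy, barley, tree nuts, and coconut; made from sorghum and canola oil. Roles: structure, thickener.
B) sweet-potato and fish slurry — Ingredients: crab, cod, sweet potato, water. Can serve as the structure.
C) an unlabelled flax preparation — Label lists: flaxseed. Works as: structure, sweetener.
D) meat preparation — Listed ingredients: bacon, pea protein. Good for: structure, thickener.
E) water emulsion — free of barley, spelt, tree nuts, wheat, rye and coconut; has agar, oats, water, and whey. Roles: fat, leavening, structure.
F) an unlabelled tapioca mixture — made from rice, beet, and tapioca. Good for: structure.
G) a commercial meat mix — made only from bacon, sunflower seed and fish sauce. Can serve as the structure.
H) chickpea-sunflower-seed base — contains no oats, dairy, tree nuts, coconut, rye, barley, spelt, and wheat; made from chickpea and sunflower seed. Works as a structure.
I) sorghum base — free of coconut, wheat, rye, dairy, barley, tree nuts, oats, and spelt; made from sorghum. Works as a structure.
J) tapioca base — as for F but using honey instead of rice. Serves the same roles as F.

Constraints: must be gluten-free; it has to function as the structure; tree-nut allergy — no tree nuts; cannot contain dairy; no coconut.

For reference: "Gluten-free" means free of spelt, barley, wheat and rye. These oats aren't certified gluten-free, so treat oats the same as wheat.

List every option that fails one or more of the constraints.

E

A: works as a structure, no tree nuts, gluten-free — keep
B: cod and crab etc. — none of it excluded — OK
C: only flaxseed; none excluded — OK
D: only bacon and pea protein; none excluded — keep
E: has oats, so not gluten-free; has whey, so not dairy-free — no
F: no tree nuts, no coconut — OK
G: nothing on the exclusion list — keep
H: works as a structure, gluten-free, no coconut — keep
I: nothing on the exclusion list — valid
J: no dairy, gluten-free — valid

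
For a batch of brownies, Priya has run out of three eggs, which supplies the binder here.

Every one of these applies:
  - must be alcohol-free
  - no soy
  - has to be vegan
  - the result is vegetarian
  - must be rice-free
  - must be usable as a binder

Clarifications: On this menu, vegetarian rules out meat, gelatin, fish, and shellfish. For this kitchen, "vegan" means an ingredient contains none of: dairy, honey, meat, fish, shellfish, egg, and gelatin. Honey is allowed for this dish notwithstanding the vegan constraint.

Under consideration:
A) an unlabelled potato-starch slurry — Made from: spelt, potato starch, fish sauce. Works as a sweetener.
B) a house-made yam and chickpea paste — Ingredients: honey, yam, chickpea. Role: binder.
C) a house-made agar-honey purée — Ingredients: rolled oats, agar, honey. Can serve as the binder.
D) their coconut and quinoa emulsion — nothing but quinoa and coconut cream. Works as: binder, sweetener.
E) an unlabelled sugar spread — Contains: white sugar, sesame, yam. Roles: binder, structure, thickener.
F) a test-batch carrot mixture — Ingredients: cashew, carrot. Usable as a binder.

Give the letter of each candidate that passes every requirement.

B, C, D, E, F

A: not usable as a binder; has fish sauce, so not vegetarian (and 1 more) — reject
B: honey is permitted under the vegan carve-out; nothing else excluded — keep
C: honey is permitted under the vegan carve-out; nothing else excluded — OK
D: nothing on the exclusion list — keep
E: only sesame, white sugar, and yam; none excluded — keep
F: works as a binder, no alcohol, vegetarian — OK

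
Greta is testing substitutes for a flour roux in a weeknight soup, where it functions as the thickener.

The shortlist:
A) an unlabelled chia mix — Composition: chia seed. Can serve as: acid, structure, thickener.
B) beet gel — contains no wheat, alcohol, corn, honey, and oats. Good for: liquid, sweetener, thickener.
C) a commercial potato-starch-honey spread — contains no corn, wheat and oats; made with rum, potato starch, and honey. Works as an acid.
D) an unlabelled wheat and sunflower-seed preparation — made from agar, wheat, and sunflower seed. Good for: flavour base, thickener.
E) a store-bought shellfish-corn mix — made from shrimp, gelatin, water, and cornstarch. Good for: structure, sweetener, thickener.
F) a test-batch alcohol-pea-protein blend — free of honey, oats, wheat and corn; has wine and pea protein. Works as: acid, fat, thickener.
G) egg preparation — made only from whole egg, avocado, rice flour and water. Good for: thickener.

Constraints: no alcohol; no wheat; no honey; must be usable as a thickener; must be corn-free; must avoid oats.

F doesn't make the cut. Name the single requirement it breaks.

usable as a thickener: satisfied
honey-free: satisfied
wheat-free: satisfied
corn-free: satisfied
alcohol-free: has wine — fails
oat-free: satisfied

alcohol-free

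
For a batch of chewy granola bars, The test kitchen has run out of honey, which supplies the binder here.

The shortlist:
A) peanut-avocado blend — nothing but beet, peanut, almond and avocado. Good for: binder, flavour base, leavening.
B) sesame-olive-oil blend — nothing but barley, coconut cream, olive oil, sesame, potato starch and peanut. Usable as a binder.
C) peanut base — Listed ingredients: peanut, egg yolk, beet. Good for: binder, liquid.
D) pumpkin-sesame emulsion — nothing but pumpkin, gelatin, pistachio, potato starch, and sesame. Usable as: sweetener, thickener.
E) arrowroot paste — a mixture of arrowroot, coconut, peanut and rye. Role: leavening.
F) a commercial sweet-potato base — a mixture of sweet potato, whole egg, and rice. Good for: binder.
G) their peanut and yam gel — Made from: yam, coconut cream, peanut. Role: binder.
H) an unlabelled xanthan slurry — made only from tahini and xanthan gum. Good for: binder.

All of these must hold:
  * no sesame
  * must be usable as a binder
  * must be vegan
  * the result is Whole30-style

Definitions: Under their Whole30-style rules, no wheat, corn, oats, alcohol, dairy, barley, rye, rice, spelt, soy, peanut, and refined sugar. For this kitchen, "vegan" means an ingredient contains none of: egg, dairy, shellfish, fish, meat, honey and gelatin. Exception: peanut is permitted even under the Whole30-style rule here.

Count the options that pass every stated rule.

2

A: peanut is permitted under the Whole30-style carve-out; nothing else excluded — valid
B: has barley, so not Whole30-style; has sesame, so not sesame-free — reject
C: has egg yolk, so not vegan — out
D: not usable as a binder; has gelatin, so not vegan (and 1 more) — no
E: not usable as a binder; has rye, so not Whole30-style — out
F: has rice, so not Whole30-style; has whole egg, so not vegan — no
G: peanut is permitted under the Whole30-style carve-out; nothing else excluded — OK
H: has tahini, so not sesame-free — out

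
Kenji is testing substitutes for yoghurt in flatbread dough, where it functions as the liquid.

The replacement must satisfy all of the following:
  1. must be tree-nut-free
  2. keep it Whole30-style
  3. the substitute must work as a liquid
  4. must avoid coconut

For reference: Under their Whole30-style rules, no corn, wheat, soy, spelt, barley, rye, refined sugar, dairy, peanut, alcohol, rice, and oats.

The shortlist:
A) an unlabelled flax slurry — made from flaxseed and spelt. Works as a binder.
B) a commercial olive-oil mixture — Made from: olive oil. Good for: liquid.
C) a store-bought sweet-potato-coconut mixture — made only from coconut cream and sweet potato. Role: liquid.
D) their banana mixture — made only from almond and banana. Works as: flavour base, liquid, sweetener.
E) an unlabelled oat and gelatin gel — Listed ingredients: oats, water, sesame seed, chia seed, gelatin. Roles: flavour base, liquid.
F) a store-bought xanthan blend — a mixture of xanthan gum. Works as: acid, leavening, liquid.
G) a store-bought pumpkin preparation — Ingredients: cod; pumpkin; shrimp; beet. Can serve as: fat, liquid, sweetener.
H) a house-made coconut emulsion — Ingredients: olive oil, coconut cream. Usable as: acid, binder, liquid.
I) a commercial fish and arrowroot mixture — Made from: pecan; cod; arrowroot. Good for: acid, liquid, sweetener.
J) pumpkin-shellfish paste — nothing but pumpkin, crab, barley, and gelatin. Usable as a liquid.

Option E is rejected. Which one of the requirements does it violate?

usable as a liquid: satisfied
Whole30-style: has oats — fails
coconut-free: satisfied
tree-nut-free: satisfied

Whole30-style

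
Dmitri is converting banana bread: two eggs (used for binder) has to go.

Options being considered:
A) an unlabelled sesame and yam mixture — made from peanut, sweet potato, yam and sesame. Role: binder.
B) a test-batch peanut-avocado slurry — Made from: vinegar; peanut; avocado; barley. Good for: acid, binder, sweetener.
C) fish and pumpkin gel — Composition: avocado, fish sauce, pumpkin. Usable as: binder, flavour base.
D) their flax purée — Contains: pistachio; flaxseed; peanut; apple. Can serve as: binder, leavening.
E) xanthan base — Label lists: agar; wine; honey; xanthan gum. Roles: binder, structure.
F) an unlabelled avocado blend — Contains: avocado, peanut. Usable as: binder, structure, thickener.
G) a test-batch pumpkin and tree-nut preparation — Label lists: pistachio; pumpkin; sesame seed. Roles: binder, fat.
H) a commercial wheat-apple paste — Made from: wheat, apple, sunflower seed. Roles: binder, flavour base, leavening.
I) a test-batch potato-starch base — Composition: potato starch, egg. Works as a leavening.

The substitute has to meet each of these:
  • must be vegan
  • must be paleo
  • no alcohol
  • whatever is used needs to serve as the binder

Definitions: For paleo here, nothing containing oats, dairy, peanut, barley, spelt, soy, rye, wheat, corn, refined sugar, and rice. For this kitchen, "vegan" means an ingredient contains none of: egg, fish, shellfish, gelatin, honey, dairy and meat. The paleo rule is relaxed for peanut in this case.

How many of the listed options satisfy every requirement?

A: peanut is permitted under the paleo carve-out; nothing else excluded — keep
B: has barley, so not paleo — out
C: has fish sauce, so not vegan — out
D: peanut is permitted under the paleo carve-out; nothing else excluded — valid
E: has honey, so not vegan; has wine, so not alcohol-free — reject
F: peanut is permitted under the paleo carve-out; nothing else excluded — OK
G: paleo, no alcohol — valid
H: has wheat, so not paleo — no
I: not usable as a binder; has egg, so not vegan — no

4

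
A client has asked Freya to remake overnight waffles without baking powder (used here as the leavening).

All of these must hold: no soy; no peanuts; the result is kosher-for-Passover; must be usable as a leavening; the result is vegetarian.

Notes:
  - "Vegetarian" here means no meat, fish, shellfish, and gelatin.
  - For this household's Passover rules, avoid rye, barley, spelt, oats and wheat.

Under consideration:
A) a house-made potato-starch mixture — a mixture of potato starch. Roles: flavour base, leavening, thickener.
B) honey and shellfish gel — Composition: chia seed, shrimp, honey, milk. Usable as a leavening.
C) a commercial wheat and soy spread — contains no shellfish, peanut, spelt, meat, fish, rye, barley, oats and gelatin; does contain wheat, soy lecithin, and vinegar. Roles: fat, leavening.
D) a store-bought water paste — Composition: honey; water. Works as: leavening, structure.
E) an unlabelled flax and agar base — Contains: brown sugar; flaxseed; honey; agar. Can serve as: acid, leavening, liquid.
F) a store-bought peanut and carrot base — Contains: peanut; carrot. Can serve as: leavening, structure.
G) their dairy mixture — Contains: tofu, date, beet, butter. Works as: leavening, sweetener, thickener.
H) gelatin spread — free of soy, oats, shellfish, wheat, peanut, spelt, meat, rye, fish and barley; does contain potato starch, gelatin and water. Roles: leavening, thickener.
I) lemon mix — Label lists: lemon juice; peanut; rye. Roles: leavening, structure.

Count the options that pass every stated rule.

3

A: only potato starch; none excluded — OK
B: has shrimp, so not vegetarian — no
C: has wheat, so not kosher-for-Passover; has soy lecithin, so not soy-free — no
D: only honey and water; none excluded — valid
E: kosher-for-Passover, no soy — keep
F: has peanut, so not peanut-free — no
G: has tofu, so not soy-free — no
H: has gelatin, so not vegetarian — out
I: has rye, so not kosher-for-Passover; has peanut, so not peanut-free — no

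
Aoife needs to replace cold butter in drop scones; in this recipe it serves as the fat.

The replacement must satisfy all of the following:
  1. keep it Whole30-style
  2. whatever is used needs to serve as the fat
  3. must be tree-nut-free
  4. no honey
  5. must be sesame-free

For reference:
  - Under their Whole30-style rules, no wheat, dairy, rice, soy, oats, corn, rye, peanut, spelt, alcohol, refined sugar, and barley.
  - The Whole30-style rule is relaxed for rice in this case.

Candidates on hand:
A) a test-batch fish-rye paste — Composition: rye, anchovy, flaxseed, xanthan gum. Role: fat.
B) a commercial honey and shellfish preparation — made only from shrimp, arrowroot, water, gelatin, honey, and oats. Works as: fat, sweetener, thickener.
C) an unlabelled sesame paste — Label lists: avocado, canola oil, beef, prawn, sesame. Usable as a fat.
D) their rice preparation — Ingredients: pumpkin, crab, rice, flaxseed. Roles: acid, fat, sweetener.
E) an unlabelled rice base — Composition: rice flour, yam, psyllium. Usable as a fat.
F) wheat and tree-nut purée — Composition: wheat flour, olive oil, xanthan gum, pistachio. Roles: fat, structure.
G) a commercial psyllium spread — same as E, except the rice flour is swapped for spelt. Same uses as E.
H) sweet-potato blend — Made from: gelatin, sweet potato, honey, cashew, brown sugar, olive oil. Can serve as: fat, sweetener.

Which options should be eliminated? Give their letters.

A, B, C, F, G, H

A: has rye, so not Whole30-style — out
B: has oats, so not Whole30-style; has honey, so not honey-free — reject
C: has sesame, so not sesame-free — reject
D: rice is permitted under the Whole30-style carve-out; nothing else excluded — keep
E: rice is permitted under the Whole30-style carve-out; nothing else excluded — keep
F: has wheat flour, so not Whole30-style; has pistachio, so not tree-nut-free — reject
G: has spelt, so not Whole30-style — no
H: has brown sugar, so not Whole30-style; has honey, so not honey-free (and 1 more) — no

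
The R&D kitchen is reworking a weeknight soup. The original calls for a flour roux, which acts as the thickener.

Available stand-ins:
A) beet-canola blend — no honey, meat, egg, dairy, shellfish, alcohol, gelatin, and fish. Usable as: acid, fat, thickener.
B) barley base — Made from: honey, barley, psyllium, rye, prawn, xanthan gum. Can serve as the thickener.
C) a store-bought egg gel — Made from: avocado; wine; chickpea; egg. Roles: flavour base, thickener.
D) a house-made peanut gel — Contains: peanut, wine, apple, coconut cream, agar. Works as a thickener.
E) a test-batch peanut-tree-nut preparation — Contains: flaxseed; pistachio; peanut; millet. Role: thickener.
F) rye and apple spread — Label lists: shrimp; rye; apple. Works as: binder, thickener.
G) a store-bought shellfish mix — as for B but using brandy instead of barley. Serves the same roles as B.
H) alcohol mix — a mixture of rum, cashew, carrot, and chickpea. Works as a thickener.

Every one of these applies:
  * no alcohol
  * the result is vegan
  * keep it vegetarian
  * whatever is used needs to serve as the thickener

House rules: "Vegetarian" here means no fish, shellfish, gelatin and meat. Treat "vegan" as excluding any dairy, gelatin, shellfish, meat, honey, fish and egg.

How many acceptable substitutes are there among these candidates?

2

A: works as a thickener, vegetarian, no alcohol — OK
B: has prawn, so not vegetarian; has honey, so not vegan — no
C: has egg, so not vegan; has wine, so not alcohol-free — out
D: has wine, so not alcohol-free — out
E: peanut and pistachio etc. — none of it excluded — OK
F: has shrimp, so not vegetarian; has shrimp, so not vegan — no
G: has prawn, so not vegetarian; has honey, so not vegan (and 1 more) — out
H: has rum, so not alcohol-free — no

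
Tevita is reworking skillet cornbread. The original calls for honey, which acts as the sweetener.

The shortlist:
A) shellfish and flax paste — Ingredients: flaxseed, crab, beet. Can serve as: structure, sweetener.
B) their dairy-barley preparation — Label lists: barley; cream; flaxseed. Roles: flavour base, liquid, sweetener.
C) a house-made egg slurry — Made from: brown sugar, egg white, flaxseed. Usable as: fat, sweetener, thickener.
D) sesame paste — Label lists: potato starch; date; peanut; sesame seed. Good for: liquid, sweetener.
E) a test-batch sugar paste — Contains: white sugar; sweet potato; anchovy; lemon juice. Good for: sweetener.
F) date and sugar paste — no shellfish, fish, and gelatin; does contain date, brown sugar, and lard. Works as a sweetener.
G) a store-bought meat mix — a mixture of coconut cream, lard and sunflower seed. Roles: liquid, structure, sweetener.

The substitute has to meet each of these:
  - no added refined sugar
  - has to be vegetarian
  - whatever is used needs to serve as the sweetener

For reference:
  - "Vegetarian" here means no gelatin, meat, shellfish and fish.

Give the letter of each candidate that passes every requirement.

B, D

A: has crab, so not vegetarian — no
B: every rule checks out — valid
C: has brown sugar, so not no-added-sugar — reject
D: works as a sweetener, vegetarian, no refined sugar — OK
E: has anchovy, so not vegetarian; has white sugar, so not no-added-sugar — no
F: has lard, so not vegetarian; has brown sugar, so not no-added-sugar — reject
G: has lard, so not vegetarian — out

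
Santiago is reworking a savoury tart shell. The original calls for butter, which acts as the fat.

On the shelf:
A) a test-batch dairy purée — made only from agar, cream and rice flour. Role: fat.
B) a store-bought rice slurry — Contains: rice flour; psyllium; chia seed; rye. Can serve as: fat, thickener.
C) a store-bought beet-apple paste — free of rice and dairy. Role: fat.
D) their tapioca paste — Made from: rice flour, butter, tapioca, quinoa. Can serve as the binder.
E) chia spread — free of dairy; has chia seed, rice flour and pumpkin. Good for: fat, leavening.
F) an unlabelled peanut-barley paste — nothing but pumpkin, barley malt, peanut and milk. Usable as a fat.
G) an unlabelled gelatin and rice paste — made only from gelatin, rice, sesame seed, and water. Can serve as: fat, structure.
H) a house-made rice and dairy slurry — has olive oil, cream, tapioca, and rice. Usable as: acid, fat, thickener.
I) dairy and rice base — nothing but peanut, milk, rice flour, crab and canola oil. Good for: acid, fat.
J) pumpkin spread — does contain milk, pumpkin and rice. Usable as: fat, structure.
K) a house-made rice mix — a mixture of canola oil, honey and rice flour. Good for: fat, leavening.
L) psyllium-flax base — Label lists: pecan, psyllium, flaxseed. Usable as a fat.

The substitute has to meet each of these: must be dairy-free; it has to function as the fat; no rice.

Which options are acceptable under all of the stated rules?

C, L

A: has cream, so not dairy-free; has rice flour, so not rice-free — reject
B: has rice flour, so not rice-free — no
C: works as a fat, no dairy, no rice — valid
D: not usable as a fat; has butter, so not dairy-free (and 1 more) — out
E: has rice flour, so not rice-free — reject
F: has milk, so not dairy-free — reject
G: has rice, so not rice-free — no
H: has cream, so not dairy-free; has rice, so not rice-free — no
I: has milk, so not dairy-free; has rice flour, so not rice-free — no
J: has milk, so not dairy-free; has rice, so not rice-free — out
K: has rice flour, so not rice-free — out
L: nothing on the exclusion list — keep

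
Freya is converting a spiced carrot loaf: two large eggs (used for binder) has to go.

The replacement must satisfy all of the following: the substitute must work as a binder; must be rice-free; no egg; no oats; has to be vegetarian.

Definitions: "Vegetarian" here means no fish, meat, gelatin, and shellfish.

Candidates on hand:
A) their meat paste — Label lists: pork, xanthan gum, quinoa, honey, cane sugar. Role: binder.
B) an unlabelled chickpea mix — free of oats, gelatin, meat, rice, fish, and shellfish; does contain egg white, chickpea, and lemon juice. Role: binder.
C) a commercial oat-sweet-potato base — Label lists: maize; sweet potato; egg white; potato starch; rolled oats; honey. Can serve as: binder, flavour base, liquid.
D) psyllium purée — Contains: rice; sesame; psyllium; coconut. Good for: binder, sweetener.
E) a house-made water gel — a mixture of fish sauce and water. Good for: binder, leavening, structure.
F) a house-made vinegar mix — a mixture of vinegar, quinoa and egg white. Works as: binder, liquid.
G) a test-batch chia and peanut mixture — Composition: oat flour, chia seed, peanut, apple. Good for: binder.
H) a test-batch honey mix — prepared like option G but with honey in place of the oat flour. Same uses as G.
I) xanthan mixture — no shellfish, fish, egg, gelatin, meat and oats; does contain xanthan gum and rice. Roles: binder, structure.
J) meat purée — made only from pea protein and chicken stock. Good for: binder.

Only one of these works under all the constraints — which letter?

A: has pork, so not vegetarian — out
B: has egg white, so not egg-free — reject
C: has egg white, so not egg-free; has rolled oats, so not oat-free — out
D: has rice, so not rice-free — reject
E: has fish sauce, so not vegetarian — reject
F: has egg white, so not egg-free — reject
G: has oat flour, so not oat-free — no
H: nothing on the exclusion list — valid
I: has rice, so not rice-free — no
J: has chicken stock, so not vegetarian — reject

H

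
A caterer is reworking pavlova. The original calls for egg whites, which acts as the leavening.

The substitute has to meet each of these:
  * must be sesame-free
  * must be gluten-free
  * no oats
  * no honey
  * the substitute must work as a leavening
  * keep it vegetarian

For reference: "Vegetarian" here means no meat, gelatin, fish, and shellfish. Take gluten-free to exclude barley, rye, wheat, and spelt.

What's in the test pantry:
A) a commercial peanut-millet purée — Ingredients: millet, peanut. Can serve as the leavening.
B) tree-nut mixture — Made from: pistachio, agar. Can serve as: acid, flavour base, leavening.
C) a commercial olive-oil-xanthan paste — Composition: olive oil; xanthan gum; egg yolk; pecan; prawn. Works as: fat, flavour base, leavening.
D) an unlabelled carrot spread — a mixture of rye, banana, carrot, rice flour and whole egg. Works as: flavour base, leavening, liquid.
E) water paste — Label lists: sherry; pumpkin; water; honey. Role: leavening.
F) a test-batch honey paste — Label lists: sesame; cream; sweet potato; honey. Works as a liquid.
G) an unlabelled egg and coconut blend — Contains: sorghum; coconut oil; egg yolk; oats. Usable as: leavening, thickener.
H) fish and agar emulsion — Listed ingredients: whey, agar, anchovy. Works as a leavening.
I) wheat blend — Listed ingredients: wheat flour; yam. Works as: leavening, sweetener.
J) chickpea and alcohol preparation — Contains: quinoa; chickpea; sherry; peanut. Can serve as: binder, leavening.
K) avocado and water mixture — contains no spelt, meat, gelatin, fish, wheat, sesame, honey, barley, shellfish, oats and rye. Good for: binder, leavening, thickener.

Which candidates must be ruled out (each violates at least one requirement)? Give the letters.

C, D, E, F, G, H, I

A: works as a leavening, no oats, no honey — valid
B: only pistachio and agar; none excluded — valid
C: has prawn, so not vegetarian — reject
D: has rye, so not gluten-free — reject
E: has honey, so not honey-free — out
F: not usable as a leavening; has honey, so not honey-free (and 1 more) — out
G: has oats, so not oat-free — out
H: has anchovy, so not vegetarian — reject
I: has wheat flour, so not gluten-free — reject
J: sherry and peanut etc. — none of it excluded — keep
K: works as a leavening, no sesame, gluten-free — valid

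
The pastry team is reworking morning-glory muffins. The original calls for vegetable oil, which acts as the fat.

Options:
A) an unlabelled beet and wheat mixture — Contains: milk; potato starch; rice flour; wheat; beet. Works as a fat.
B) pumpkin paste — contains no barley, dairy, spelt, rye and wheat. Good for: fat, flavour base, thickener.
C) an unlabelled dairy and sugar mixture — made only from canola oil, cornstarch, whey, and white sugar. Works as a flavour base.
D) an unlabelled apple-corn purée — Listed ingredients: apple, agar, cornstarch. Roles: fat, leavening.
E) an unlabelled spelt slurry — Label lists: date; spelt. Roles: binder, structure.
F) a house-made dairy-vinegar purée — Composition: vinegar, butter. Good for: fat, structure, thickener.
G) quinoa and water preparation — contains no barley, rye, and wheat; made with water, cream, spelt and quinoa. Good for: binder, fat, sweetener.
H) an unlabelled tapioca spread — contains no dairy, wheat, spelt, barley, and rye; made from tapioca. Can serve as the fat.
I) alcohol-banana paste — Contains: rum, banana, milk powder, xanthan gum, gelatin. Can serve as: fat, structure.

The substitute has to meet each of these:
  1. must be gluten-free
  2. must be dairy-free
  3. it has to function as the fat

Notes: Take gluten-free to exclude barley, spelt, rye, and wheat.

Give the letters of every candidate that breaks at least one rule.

A, C, E, F, G, I

A: has wheat, so not gluten-free; has milk, so not dairy-free — reject
B: no dairy, gluten-free — OK
C: not usable as a fat; has whey, so not dairy-free — reject
D: works as a fat, gluten-free, no dairy — OK
E: not usable as a fat; has spelt, so not gluten-free — reject
F: has butter, so not dairy-free — no
G: has spelt, so not gluten-free; has cream, so not dairy-free — no
H: gluten-free, no dairy — OK
I: has milk powder, so not dairy-free — reject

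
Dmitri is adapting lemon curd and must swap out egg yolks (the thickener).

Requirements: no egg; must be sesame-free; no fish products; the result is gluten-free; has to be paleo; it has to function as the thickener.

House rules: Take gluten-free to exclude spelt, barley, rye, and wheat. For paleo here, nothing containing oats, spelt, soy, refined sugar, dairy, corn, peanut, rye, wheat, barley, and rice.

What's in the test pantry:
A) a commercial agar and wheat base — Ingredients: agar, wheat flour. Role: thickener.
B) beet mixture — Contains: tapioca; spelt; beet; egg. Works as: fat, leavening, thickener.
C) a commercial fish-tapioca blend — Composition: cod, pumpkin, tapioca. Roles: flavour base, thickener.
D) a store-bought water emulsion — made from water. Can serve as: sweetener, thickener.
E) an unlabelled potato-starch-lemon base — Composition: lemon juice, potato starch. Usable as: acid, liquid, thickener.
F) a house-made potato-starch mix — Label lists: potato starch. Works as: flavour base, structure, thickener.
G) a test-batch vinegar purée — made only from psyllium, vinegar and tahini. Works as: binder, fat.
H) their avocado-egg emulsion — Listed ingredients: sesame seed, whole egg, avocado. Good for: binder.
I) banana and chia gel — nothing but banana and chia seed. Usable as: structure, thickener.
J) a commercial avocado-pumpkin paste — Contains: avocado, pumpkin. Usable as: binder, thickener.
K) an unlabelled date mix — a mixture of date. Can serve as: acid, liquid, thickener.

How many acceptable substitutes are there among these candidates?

6

A: has wheat flour, so not gluten-free; has wheat flour, so not paleo — out
B: has spelt, so not gluten-free; has spelt, so not paleo (and 1 more) — no
C: has cod, so not fish-free — reject
D: no sesame, no fish — valid
E: only lemon juice and potato starch; none excluded — keep
F: works as a thickener, no sesame, no egg — valid
G: not usable as a thickener; has tahini, so not sesame-free — reject
H: not usable as a thickener; has sesame seed, so not sesame-free (and 1 more) — out
I: every rule checks out — keep
J: only pumpkin and avocado; none excluded — keep
K: nothing on the exclusion list — valid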